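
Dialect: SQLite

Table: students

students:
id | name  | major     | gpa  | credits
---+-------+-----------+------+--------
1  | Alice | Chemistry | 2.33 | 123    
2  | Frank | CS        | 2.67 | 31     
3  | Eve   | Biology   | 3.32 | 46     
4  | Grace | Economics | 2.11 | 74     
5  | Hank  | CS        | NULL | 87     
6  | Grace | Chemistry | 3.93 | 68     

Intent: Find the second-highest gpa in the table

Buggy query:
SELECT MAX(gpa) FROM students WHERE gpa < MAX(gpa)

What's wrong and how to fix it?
Bug: The inner MAX is an aggregate inside WHERE, which is not allowed

Fix: Compute the overall MAX in a subquery, then take MAX of rows below it

Corrected query:
SELECT MAX(gpa) FROM students WHERE gpa < (SELECT MAX(gpa) FROM students)

Result:
MAX(gpa)
--------
3.32    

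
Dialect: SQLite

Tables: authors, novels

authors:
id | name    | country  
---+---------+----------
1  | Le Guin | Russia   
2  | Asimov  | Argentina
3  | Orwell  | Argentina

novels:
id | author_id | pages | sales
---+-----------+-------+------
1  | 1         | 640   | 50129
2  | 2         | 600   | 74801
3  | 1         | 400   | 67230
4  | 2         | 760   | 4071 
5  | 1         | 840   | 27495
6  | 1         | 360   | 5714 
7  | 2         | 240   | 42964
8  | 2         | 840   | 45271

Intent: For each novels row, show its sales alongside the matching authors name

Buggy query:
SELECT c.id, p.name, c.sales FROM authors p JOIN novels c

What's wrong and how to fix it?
Bug: Missing join condition: each novels row is matched to all authors rows instead of just its own

Fix: Add ON c.author_id = p.id to the JOIN

Corrected query:
SELECT c.id, p.name, c.sales FROM authors p JOIN novels c ON c.author_id = p.id

Result:
id | name    | sales
---+---------+------
1  | Le Guin | 50129
2  | Asimov  | 74801
3  | Le Guin | 67230
4  | Asimov  | 4071 
5  | Le Guin | 27495
6  | Le Guin | 5714 
7  | Asimov  | 42964
8  | Asimov  | 45271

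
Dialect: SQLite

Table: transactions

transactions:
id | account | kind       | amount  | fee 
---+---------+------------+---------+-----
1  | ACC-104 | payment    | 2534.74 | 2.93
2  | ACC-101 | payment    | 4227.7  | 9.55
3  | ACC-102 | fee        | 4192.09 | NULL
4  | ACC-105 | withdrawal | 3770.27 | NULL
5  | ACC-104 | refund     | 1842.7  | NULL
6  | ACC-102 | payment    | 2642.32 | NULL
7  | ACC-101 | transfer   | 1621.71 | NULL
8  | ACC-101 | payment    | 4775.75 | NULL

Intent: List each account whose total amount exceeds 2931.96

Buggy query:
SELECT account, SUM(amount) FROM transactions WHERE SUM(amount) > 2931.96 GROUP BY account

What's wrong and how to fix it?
Bug: WHERE runs before GROUP BY, so aggregates aren't available there

Fix: Move the aggregate condition to a HAVING clause

Corrected query:
SELECT account, SUM(amount) FROM transactions GROUP BY account HAVING SUM(amount) > 2931.96

Result:
account | SUM(amount)
--------+------------
ACC-101 | 10625.16   
ACC-102 | 6834.41    
ACC-104 | 4377.44    
ACC-105 | 3770.27    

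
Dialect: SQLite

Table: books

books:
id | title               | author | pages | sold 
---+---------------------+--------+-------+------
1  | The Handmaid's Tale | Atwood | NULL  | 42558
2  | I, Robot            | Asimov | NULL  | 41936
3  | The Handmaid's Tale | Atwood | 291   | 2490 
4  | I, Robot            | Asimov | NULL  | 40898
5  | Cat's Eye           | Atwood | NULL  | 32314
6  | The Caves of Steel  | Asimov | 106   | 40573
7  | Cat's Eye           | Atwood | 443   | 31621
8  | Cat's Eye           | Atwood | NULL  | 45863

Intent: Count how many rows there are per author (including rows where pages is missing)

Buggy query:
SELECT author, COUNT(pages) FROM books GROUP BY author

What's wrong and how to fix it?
Bug: COUNT(pages) skips NULLs, so groups with missing pages are undercounted

Fix: Replace COUNT(pages) with COUNT(*)

Corrected query:
SELECT author, COUNT(*) FROM books GROUP BY author

Result:
author | COUNT(*)
-------+---------
Asimov | 3       
Atwood | 5       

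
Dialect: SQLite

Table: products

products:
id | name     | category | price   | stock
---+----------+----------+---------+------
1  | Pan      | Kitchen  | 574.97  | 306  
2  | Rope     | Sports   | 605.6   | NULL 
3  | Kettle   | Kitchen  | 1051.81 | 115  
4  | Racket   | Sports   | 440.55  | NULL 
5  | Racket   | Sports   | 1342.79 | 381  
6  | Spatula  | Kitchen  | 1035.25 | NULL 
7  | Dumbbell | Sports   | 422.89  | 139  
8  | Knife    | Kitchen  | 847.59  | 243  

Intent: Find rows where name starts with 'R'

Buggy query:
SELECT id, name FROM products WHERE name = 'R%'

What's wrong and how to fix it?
Bug: '=' compares the literal string including the % character; pattern matching needs LIKE

Fix: Use LIKE for wildcard pattern matching

Corrected query:
SELECT id, name FROM products WHERE name LIKE 'R%'

Result:
id | name  
---+-------
2  | Rope  
4  | Racket
5  | Racket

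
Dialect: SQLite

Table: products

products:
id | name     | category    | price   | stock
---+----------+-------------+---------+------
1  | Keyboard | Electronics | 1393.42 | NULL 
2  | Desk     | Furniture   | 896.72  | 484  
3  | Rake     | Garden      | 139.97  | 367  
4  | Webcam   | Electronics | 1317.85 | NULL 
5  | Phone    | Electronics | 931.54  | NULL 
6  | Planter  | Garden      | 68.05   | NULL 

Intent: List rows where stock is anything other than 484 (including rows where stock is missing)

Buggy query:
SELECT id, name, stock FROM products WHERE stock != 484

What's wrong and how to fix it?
Bug: Inequality against NULL is unknown, not true; rows with NULL are dropped

Fix: Handle NULL separately with IS NULL alongside the inequality

Corrected query:
SELECT id, name, stock FROM products WHERE stock != 484 OR stock IS NULL

Result:
id | name     | stock
---+----------+------
1  | Keyboard | NULL 
3  | Rake     | 367  
4  | Webcam   | NULL 
5  | Phone    | NULL 
6  | Planter  | NULL 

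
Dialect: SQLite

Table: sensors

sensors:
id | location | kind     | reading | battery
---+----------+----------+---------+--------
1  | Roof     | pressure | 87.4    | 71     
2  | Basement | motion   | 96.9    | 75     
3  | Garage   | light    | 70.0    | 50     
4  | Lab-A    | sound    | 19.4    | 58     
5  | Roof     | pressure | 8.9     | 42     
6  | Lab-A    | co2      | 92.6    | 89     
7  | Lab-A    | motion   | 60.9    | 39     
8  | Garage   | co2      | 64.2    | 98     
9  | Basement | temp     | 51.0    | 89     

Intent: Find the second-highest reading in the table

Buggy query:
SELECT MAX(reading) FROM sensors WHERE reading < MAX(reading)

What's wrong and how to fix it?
Bug: The inner MAX is an aggregate inside WHERE, which is not allowed

Fix: Put the inner MAX in a scalar subquery

Corrected query:
SELECT MAX(reading) FROM sensors WHERE reading < (SELECT MAX(reading) FROM sensors)

Result:
MAX(reading)
------------
92.6        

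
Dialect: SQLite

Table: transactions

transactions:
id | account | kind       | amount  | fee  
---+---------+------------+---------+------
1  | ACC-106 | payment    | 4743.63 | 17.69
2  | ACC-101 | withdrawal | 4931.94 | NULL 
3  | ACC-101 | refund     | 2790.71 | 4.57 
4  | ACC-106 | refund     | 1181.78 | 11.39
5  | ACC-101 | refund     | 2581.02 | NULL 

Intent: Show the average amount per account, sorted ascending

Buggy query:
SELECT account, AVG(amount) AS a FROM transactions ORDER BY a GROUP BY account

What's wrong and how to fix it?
Bug: ORDER BY appears before GROUP BY; SQL clause order requires GROUP BY first

Fix: Reorder: SELECT … FROM … GROUP BY … ORDER BY …

Corrected query:
SELECT account, AVG(amount) AS a FROM transactions GROUP BY account ORDER BY a

Result:
account | a          
--------+------------
ACC-106 | 2962.705   
ACC-101 | 3434.556667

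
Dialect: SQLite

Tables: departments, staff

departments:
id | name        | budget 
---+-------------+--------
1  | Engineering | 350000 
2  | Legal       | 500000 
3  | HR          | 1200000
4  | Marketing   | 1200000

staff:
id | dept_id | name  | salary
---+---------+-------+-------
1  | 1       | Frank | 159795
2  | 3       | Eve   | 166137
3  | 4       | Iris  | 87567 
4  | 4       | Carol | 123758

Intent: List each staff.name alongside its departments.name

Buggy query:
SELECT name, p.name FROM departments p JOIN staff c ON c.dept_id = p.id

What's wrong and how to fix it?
Bug: Both tables have a 'name' column; the unqualified reference is ambiguous

Fix: Qualify the column with its table alias (c.name)

Corrected query:
SELECT c.name, p.name FROM departments p JOIN staff c ON c.dept_id = p.id

Result:
name  | name       
------+------------
Frank | Engineering
Eve   | HR         
Iris  | Marketing  
Carol | Marketing  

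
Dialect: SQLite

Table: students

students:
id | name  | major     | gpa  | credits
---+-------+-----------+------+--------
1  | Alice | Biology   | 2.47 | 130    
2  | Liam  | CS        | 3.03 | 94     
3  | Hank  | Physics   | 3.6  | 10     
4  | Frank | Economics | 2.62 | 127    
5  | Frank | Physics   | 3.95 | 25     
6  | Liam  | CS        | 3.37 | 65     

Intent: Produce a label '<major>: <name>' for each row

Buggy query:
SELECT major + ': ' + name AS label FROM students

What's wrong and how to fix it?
Bug: '+' is numeric addition; on text columns SQLite converts them to 0 instead of concatenating

Fix: Use the || operator for string concatenation

Corrected query:
SELECT major || ': ' || name AS label FROM students

Result:
label           
----------------
Biology: Alice  
CS: Liam        
Physics: Hank   
Economics: Frank
Physics: Frank  
CS: Liam        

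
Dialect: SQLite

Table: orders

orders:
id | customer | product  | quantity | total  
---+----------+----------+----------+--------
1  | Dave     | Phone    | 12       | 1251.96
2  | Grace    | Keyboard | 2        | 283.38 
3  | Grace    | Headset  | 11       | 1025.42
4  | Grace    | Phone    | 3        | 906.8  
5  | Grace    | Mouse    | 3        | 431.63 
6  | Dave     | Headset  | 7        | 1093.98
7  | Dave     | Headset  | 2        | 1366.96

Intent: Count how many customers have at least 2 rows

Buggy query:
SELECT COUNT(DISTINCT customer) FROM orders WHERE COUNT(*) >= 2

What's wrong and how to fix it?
Bug: COUNT(*) cannot appear in WHERE; the per-group count doesn't exist yet

Fix: Group first with HAVING COUNT(*) >= 2, then COUNT the resulting groups

Corrected query:
SELECT COUNT(*) FROM (SELECT customer FROM orders GROUP BY customer HAVING COUNT(*) >= 2)

Result:
COUNT(*)
--------
2       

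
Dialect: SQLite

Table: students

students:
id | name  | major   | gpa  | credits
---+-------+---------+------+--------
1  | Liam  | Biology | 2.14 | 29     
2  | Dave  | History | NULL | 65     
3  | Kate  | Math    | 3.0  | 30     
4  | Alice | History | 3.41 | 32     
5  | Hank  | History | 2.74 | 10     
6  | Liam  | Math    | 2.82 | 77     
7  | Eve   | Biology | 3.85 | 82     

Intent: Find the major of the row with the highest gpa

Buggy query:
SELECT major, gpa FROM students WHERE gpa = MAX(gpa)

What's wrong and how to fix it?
Bug: MAX(gpa) is an aggregate and cannot be used directly in WHERE

Fix: Wrap MAX in a scalar subquery so WHERE compares against a single value

Corrected query:
SELECT major, gpa FROM students WHERE gpa = (SELECT MAX(gpa) FROM students)

Result:
major   | gpa 
--------+-----
Biology | 3.85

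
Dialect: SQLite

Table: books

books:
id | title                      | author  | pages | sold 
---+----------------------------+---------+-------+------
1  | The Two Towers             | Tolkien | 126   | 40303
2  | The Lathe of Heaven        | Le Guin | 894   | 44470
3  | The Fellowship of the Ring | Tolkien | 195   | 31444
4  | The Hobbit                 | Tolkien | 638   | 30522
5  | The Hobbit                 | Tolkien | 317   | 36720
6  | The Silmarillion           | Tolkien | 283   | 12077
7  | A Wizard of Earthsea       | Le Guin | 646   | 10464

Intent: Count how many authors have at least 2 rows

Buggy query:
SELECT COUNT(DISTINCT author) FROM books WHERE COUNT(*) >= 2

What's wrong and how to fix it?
Bug: WHERE filters individual rows, not groups, so a group-level COUNT is invalid there

Fix: Group first with HAVING COUNT(*) >= 2, then COUNT the resulting groups

Corrected query:
SELECT COUNT(*) FROM (SELECT author FROM books GROUP BY author HAVING COUNT(*) >= 2)

Result:
COUNT(*)
--------
2       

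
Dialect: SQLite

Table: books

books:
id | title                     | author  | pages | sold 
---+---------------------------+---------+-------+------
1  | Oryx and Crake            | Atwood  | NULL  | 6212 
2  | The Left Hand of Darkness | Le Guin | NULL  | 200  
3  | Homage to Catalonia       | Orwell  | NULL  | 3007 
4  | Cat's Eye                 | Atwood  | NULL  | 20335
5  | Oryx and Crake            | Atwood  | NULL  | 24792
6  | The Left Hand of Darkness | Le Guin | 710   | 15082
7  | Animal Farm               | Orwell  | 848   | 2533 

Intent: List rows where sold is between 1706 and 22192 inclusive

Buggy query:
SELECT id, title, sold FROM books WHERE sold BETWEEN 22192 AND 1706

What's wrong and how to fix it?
Bug: The bounds are reversed; BETWEEN a AND b requires a <= b to match anything

Fix: Write BETWEEN 1706 AND 22192

Corrected query:
SELECT id, title, sold FROM books WHERE sold BETWEEN 1706 AND 22192

Result:
id | title                     | sold 
---+---------------------------+------
1  | Oryx and Crake            | 6212 
3  | Homage to Catalonia       | 3007 
4  | Cat's Eye                 | 20335
6  | The Left Hand of Darkness | 15082
7  | Animal Farm               | 2533 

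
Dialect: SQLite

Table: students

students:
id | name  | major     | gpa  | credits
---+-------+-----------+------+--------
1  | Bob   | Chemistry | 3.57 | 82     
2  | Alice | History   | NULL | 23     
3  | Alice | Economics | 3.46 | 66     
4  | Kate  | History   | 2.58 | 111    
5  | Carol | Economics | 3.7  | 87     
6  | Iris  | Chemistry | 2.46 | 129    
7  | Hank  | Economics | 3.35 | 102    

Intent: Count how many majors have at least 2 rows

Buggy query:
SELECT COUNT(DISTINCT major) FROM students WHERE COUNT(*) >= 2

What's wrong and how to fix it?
Bug: WHERE filters individual rows, not groups, so a group-level COUNT is invalid there

Fix: Use a subquery that GROUPs and filters with HAVING, then count its rows

Corrected query:
SELECT COUNT(*) FROM (SELECT major FROM students GROUP BY major HAVING COUNT(*) >= 2)

Result:
COUNT(*)
--------
3       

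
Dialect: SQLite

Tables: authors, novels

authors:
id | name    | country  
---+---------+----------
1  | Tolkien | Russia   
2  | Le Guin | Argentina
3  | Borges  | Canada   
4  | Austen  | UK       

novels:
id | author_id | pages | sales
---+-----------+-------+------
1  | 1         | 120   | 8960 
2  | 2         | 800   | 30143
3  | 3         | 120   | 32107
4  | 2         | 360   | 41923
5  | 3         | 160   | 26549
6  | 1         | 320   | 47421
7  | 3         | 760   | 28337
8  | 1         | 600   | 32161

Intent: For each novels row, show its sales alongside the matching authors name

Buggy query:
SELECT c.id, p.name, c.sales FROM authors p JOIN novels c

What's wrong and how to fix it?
Bug: JOIN with no ON clause produces a cartesian product; every novels row pairs with every authors row

Fix: Add ON c.author_id = p.id to the JOIN

Corrected query:
SELECT c.id, p.name, c.sales FROM authors p JOIN novels c ON c.author_id = p.id

Result:
id | name    | sales
---+---------+------
1  | Tolkien | 8960 
2  | Le Guin | 30143
3  | Borges  | 32107
4  | Le Guin | 41923
5  | Borges  | 26549
6  | Tolkien | 47421
7  | Borges  | 28337
8  | Tolkien | 32161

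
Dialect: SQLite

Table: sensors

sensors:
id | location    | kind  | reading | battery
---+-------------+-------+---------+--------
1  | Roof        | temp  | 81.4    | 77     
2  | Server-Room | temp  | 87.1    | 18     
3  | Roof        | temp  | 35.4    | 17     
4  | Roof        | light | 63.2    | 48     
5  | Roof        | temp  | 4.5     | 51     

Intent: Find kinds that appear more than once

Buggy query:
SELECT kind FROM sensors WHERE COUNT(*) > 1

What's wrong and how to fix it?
Bug: COUNT(*) is an aggregate and cannot be used in WHERE

Fix: GROUP BY kind, then filter groups with HAVING COUNT(*) > 1

Corrected query:
SELECT kind FROM sensors GROUP BY kind HAVING COUNT(*) > 1

Result:
kind
----
temp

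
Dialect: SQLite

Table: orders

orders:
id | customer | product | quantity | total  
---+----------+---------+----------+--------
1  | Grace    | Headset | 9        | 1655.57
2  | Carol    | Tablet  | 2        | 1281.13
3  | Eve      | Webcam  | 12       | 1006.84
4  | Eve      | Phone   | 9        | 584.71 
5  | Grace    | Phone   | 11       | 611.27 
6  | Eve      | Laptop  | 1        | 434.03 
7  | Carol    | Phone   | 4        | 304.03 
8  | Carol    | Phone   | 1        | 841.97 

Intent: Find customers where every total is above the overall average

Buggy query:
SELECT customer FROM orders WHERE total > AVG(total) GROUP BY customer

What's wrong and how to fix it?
Bug: AVG() is an aggregate; it can't sit directly in WHERE

Fix: Compute the overall average in a scalar subquery and compare each group's MIN against it in HAVING

Corrected query:
SELECT customer FROM orders GROUP BY customer HAVING MIN(total) > (SELECT AVG(total) FROM orders)

Result:
(no rows)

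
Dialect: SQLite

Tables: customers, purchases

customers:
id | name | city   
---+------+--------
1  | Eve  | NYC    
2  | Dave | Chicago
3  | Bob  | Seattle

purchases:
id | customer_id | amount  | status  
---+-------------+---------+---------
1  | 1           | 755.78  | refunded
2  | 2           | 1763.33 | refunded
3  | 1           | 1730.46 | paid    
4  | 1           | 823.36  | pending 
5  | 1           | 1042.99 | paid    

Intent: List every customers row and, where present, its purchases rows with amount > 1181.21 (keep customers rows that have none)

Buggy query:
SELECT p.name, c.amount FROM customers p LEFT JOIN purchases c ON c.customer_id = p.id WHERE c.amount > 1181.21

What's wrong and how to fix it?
Bug: Filtering c.amount in WHERE discards the NULL rows produced by LEFT JOIN, turning it into an inner join

Fix: Put 'c.amount > 1181.21' in the JOIN's ON clause instead of WHERE

Corrected query:
SELECT p.name, c.amount FROM customers p LEFT JOIN purchases c ON c.customer_id = p.id AND c.amount > 1181.21

Result:
name | amount 
-----+--------
Eve  | 1730.46
Dave | 1763.33
Bob  | NULL   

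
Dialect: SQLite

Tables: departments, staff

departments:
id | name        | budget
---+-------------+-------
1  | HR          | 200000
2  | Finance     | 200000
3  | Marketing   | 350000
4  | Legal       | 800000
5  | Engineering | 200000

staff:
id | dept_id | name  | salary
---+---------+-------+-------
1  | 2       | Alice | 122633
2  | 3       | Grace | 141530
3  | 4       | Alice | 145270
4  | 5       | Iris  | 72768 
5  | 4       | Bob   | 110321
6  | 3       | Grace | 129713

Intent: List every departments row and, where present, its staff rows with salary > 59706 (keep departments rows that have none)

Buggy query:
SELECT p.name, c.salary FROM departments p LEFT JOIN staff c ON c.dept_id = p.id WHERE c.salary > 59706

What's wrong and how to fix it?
Bug: Filtering c.salary in WHERE discards the NULL rows produced by LEFT JOIN, turning it into an inner join

Fix: Move the right-table condition into the ON clause so unmatched parents are kept

Corrected query:
SELECT p.name, c.salary FROM departments p LEFT JOIN staff c ON c.dept_id = p.id AND c.salary > 59706

Result:
name        | salary
------------+-------
HR          | NULL  
Finance     | 122633
Marketing   | 129713
Marketing   | 141530
Legal       | 110321
Legal       | 145270
Engineering | 72768 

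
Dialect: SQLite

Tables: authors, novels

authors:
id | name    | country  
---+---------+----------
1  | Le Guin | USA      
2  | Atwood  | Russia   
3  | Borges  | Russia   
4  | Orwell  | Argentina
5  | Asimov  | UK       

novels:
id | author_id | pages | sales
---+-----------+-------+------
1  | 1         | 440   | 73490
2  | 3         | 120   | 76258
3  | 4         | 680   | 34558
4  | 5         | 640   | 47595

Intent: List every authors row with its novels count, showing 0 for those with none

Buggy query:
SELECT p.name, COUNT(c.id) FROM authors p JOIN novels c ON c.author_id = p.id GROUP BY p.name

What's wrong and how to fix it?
Bug: An inner join excludes parents with zero children

Fix: Use LEFT JOIN so parents without children still appear (COUNT(c.id) gives 0)

Corrected query:
SELECT p.name, COUNT(c.id) FROM authors p LEFT JOIN novels c ON c.author_id = p.id GROUP BY p.name

Result:
name    | COUNT(c.id)
--------+------------
Asimov  | 1          
Atwood  | 0          
Borges  | 1          
Le Guin | 1          
Orwell  | 1          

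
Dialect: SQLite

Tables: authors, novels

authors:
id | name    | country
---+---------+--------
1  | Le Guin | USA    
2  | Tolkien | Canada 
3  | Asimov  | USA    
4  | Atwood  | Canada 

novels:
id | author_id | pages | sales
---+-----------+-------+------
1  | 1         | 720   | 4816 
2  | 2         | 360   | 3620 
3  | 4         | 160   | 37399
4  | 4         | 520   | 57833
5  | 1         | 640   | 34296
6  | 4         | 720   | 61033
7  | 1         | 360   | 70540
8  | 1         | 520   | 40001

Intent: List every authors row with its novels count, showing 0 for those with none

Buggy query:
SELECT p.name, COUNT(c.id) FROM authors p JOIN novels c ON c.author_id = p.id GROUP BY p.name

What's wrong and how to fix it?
Bug: INNER JOIN drops authors rows that have no matching novels rows

Fix: Switch to LEFT JOIN to retain unmatched parent rows

Corrected query:
SELECT p.name, COUNT(c.id) FROM authors p LEFT JOIN novels c ON c.author_id = p.id GROUP BY p.name

Result:
name    | COUNT(c.id)
--------+------------
Asimov  | 0          
Atwood  | 3          
Le Guin | 4          
Tolkien | 1          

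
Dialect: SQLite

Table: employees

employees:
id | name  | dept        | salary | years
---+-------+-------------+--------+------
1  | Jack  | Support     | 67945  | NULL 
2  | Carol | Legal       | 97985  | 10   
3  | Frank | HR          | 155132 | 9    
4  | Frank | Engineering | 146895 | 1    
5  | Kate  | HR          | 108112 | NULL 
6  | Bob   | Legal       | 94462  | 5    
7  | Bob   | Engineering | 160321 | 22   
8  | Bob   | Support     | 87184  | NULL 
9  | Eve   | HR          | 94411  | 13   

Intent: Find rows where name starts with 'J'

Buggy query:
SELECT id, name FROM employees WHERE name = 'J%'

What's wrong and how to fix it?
Bug: '=' compares the literal string including the % character; pattern matching needs LIKE

Fix: Replace '=' with LIKE so 'J%' is treated as a pattern

Corrected query:
SELECT id, name FROM employees WHERE name LIKE 'J%'

Result:
id | name
---+-----
1  | Jack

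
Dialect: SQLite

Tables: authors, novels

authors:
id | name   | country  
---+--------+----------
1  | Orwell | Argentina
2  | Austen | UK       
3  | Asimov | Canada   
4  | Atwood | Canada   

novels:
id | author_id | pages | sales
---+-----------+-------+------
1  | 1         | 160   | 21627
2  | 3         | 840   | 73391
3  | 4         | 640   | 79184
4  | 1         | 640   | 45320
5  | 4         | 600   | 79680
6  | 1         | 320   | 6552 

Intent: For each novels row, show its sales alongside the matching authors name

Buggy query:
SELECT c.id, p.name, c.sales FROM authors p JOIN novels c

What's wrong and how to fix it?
Bug: Missing join condition: each novels row is matched to all authors rows instead of just its own

Fix: Add ON c.author_id = p.id to the JOIN

Corrected query:
SELECT c.id, p.name, c.sales FROM authors p JOIN novels c ON c.author_id = p.id

Result:
id | name   | sales
---+--------+------
1  | Orwell | 21627
2  | Asimov | 73391
3  | Atwood | 79184
4  | Orwell | 45320
5  | Atwood | 79680
6  | Orwell | 6552 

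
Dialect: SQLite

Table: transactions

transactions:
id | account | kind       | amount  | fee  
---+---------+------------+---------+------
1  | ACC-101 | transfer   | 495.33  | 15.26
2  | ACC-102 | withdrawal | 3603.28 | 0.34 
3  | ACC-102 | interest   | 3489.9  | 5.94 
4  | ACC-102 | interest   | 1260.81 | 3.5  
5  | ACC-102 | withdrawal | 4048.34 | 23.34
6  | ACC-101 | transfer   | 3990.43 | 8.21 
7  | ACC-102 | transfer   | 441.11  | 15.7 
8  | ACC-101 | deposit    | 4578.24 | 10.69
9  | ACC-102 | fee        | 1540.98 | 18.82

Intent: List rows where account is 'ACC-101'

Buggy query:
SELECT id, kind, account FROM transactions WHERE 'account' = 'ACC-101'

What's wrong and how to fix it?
Bug: 'account' in single quotes is a string literal, not the column; the comparison is literal-vs-literal and never true

Fix: Remove the quotes around the column name (or use double quotes for an identifier)

Corrected query:
SELECT id, kind, account FROM transactions WHERE account = 'ACC-101'

Result:
id | kind     | account
---+----------+--------
1  | transfer | ACC-101
6  | transfer | ACC-101
8  | deposit  | ACC-101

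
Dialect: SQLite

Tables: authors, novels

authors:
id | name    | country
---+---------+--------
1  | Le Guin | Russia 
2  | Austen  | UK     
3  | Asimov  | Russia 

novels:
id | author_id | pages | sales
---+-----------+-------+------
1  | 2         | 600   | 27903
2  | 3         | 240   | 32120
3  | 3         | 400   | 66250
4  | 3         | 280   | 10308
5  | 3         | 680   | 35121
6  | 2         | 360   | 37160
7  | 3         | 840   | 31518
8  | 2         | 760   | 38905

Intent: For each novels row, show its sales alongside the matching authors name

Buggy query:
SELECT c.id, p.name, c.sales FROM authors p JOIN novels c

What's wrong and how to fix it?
Bug: JOIN with no ON clause produces a cartesian product; every novels row pairs with every authors row

Fix: Add ON c.author_id = p.id to the JOIN

Corrected query:
SELECT c.id, p.name, c.sales FROM authors p JOIN novels c ON c.author_id = p.id

Result:
id | name   | sales
---+--------+------
1  | Austen | 27903
2  | Asimov | 32120
3  | Asimov | 66250
4  | Asimov | 10308
5  | Asimov | 35121
6  | Austen | 37160
7  | Asimov | 31518
8  | Austen | 38905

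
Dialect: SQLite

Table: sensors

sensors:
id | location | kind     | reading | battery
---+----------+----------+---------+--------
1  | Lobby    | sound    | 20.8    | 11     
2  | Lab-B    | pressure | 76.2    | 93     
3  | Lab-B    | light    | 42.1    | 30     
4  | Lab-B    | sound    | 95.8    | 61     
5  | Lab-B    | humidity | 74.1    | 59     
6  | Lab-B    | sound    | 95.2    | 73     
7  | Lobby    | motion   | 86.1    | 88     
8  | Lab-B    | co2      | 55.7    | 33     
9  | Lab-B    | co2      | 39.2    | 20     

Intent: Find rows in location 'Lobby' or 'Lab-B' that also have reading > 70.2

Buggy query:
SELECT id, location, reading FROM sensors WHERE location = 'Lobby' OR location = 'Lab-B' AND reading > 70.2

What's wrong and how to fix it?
Bug: Without parentheses, AND is evaluated before OR, so the reading filter only applies to the 'Lab-B' branch

Fix: Group the OR with parentheses (or use IN), then AND the threshold

Corrected query:
SELECT id, location, reading FROM sensors WHERE (location = 'Lobby' OR location = 'Lab-B') AND reading > 70.2

Result:
id | location | reading
---+----------+--------
2  | Lab-B    | 76.2   
4  | Lab-B    | 95.8   
5  | Lab-B    | 74.1   
6  | Lab-B    | 95.2   
7  | Lobby    | 86.1   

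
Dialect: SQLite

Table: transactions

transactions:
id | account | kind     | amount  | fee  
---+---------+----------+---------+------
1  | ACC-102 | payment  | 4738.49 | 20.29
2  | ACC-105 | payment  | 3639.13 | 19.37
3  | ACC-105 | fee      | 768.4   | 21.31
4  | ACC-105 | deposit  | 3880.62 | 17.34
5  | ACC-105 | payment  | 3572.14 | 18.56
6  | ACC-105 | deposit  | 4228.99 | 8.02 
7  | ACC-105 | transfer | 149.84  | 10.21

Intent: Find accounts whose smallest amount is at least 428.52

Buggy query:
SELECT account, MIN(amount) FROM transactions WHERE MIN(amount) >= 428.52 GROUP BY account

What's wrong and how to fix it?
Bug: Aggregates like MIN are computed per group after WHERE runs

Fix: Use HAVING for the per-group MIN condition

Corrected query:
SELECT account, MIN(amount) FROM transactions GROUP BY account HAVING MIN(amount) >= 428.52

Result:
account | MIN(amount)
--------+------------
ACC-102 | 4738.49    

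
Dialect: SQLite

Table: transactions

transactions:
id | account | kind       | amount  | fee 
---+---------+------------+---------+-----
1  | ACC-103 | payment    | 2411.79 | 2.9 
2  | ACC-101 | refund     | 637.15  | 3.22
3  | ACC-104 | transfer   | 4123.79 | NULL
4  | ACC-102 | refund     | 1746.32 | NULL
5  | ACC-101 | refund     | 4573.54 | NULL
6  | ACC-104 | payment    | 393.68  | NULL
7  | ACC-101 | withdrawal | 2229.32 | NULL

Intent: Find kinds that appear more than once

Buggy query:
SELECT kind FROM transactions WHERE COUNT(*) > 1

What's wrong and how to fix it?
Bug: WHERE can't reference COUNT(*); aggregates are computed after WHERE

Fix: GROUP BY kind, then filter groups with HAVING COUNT(*) > 1

Corrected query:
SELECT kind FROM transactions GROUP BY kind HAVING COUNT(*) > 1

Result:
kind   
-------
payment
refund 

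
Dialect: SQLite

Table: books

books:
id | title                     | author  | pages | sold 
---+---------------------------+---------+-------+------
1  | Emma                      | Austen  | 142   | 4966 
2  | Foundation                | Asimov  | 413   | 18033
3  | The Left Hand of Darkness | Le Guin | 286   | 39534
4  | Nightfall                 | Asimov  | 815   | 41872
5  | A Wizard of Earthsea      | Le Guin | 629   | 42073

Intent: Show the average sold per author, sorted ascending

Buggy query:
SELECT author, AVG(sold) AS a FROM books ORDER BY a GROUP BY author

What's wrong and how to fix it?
Bug: GROUP BY must precede ORDER BY

Fix: Move ORDER BY to the end, after GROUP BY

Corrected query:
SELECT author, AVG(sold) AS a FROM books GROUP BY author ORDER BY a

Result:
author  | a      
--------+--------
Austen  | 4966   
Asimov  | 29952.5
Le Guin | 40803.5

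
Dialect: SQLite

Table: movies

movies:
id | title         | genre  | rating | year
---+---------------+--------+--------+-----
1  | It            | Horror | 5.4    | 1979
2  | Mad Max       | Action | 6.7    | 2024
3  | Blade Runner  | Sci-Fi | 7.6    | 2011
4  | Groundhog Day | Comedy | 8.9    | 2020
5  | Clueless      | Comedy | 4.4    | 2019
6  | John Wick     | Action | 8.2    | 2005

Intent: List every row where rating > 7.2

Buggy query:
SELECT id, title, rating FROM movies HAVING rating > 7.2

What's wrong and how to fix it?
Bug: This is a non-aggregate query (no GROUP BY, no aggregates), so in SQLite the HAVING clause is invalid here; a row-level condition belongs in WHERE

Fix: Use WHERE for row-level filtering

Corrected query:
SELECT id, title, rating FROM movies WHERE rating > 7.2

Result:
id | title         | rating
---+---------------+-------
3  | Blade Runner  | 7.6   
4  | Groundhog Day | 8.9   
6  | John Wick     | 8.2   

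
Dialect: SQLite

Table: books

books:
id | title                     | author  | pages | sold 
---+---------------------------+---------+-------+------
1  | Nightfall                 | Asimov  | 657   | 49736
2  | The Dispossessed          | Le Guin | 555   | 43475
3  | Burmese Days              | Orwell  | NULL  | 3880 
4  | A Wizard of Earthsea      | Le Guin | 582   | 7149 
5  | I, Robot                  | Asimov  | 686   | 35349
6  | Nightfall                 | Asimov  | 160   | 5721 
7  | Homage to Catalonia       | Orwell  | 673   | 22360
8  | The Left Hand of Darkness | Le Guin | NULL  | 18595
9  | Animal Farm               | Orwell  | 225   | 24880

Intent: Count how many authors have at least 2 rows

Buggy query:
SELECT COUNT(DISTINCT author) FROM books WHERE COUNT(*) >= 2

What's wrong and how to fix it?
Bug: WHERE filters individual rows, not groups, so a group-level COUNT is invalid there

Fix: Group first with HAVING COUNT(*) >= 2, then COUNT the resulting groups

Corrected query:
SELECT COUNT(*) FROM (SELECT author FROM books GROUP BY author HAVING COUNT(*) >= 2)

Result:
COUNT(*)
--------
3       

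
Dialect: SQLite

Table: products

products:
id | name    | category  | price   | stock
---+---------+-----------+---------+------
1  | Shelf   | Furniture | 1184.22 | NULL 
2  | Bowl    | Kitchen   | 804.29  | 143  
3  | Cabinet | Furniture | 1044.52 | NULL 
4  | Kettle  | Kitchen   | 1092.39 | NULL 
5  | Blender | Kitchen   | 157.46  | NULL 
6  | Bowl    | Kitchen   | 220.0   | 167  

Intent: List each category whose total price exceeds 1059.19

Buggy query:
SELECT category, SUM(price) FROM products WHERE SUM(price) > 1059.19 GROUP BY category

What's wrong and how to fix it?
Bug: Aggregate functions cannot appear in a WHERE clause

Fix: Use HAVING (which filters groups after aggregation) instead of WHERE

Corrected query:
SELECT category, SUM(price) FROM products GROUP BY category HAVING SUM(price) > 1059.19

Result:
category  | SUM(price)
----------+-----------
Furniture | 2228.74   
Kitchen   | 2274.14   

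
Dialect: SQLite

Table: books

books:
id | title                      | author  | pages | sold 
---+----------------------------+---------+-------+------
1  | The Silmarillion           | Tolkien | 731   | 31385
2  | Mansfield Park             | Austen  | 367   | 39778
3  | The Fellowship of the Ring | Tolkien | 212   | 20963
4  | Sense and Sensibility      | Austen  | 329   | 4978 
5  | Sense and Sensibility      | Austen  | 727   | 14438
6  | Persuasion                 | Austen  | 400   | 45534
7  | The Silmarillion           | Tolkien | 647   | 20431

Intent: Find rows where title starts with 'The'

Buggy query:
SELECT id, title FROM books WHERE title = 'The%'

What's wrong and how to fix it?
Bug: Wildcards only work with LIKE; '=' treats '%' as a literal character

Fix: Use LIKE for wildcard pattern matching

Corrected query:
SELECT id, title FROM books WHERE title LIKE 'The%'

Result:
id | title                     
---+---------------------------
1  | The Silmarillion          
3  | The Fellowship of the Ring
7  | The Silmarillion          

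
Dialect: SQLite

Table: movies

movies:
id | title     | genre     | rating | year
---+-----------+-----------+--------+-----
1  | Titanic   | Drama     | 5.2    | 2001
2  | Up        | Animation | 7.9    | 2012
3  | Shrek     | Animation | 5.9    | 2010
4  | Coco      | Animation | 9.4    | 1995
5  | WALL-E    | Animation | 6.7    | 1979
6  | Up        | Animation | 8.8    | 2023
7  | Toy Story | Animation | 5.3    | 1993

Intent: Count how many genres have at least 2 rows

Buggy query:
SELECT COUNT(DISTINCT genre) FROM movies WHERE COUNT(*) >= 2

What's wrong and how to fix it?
Bug: WHERE filters individual rows, not groups, so a group-level COUNT is invalid there

Fix: Use a subquery that GROUPs and filters with HAVING, then count its rows

Corrected query:
SELECT COUNT(*) FROM (SELECT genre FROM movies GROUP BY genre HAVING COUNT(*) >= 2)

Result:
COUNT(*)
--------
1       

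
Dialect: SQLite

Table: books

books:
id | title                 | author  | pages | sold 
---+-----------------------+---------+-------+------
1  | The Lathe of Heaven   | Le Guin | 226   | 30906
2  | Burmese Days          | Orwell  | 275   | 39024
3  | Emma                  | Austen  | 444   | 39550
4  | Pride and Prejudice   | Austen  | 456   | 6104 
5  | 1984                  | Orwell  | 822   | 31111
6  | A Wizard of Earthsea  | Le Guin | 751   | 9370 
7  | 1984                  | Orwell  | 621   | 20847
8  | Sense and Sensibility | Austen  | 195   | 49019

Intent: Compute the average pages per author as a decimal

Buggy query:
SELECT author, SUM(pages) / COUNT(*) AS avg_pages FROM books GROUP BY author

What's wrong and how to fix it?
Bug: SUM(pages) and COUNT(*) are both integers; the division truncates the fractional part

Fix: Cast one side to REAL so the division keeps the fractional part

Corrected query:
SELECT author, SUM(pages) * 1.0 / COUNT(*) AS avg_pages FROM books GROUP BY author

Result:
author  | avg_pages 
--------+-----------
Austen  | 365       
Le Guin | 488.5     
Orwell  | 572.666667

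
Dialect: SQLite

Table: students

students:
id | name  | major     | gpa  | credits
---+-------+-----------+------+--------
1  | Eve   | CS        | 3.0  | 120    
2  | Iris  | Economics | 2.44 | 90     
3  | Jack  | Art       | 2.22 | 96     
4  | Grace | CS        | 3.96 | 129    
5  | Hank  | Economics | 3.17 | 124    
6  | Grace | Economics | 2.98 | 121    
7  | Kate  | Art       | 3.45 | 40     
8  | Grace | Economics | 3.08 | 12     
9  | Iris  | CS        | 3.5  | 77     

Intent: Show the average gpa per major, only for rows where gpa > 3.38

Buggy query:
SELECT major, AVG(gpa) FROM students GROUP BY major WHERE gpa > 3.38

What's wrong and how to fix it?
Bug: WHERE cannot follow GROUP BY

Fix: Place WHERE between FROM and GROUP BY

Corrected query:
SELECT major, AVG(gpa) FROM students WHERE gpa > 3.38 GROUP BY major

Result:
major | AVG(gpa)
------+---------
Art   | 3.45    
CS    | 3.73    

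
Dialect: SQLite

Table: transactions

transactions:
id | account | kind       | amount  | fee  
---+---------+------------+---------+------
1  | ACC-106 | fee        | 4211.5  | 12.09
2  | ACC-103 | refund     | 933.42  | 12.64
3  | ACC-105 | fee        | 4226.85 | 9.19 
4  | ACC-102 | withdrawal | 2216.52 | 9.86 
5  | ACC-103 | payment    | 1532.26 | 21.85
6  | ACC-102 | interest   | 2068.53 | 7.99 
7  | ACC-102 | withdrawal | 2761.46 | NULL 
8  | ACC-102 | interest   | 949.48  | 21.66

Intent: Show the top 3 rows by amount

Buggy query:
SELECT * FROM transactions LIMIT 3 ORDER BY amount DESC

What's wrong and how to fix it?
Bug: LIMIT must come after ORDER BY

Fix: Sort with ORDER BY, then apply LIMIT

Corrected query:
SELECT * FROM transactions ORDER BY amount DESC LIMIT 3

Result:
id | account | kind       | amount  | fee  
---+---------+------------+---------+------
3  | ACC-105 | fee        | 4226.85 | 9.19 
1  | ACC-106 | fee        | 4211.5  | 12.09
7  | ACC-102 | withdrawal | 2761.46 | NULL 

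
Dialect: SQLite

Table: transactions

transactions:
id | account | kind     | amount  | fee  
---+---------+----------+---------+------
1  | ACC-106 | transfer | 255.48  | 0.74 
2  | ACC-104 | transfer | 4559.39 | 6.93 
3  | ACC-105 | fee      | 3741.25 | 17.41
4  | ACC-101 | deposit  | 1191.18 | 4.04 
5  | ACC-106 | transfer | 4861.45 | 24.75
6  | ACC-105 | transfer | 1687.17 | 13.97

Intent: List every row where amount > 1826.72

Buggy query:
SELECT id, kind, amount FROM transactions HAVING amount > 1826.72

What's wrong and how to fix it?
Bug: HAVING filters the output of aggregation, but this query has no GROUP BY and no aggregate functions, so SQLite rejects it (HAVING clause on a non-aggregate query); the condition here is per row

Fix: Replace HAVING with WHERE since the condition applies to individual rows

Corrected query:
SELECT id, kind, amount FROM transactions WHERE amount > 1826.72

Result:
id | kind     | amount 
---+----------+--------
2  | transfer | 4559.39
3  | fee      | 3741.25
5  | transfer | 4861.45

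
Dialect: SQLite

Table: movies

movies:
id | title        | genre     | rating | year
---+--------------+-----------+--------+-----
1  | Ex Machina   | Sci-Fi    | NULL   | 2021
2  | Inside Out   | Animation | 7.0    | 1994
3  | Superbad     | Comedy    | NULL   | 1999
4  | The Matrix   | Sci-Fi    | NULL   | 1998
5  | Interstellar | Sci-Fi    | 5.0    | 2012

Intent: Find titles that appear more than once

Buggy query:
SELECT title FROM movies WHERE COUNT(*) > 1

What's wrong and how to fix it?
Bug: COUNT(*) is an aggregate and cannot be used in WHERE

Fix: Group first, then use HAVING for the count condition

Corrected query:
SELECT title FROM movies GROUP BY title HAVING COUNT(*) > 1

Result:
(no rows)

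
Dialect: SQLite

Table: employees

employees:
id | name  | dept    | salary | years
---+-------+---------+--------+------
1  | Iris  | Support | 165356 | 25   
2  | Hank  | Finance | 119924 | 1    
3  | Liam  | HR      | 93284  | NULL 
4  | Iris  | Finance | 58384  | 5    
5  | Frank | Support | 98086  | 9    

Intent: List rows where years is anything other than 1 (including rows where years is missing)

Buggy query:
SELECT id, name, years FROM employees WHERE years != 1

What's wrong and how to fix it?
Bug: Inequality against NULL is unknown, not true; rows with NULL are dropped

Fix: Add an explicit OR years IS NULL to include the missing-value rows

Corrected query:
SELECT id, name, years FROM employees WHERE years != 1 OR years IS NULL

Result:
id | name  | years
---+-------+------
1  | Iris  | 25   
3  | Liam  | NULL 
4  | Iris  | 5    
5  | Frank | 9    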